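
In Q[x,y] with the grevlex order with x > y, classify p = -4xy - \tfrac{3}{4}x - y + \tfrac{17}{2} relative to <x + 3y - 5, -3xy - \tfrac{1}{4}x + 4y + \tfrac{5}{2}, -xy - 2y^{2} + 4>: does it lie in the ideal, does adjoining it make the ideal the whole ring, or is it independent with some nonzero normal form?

First compute the reduced Gröbner basis of I by Buchberger's algorithm.
f_1 = x + 3y - 5, LT = x.
f_2 = -3xy - \tfrac{1}{4}x + 4y + \tfrac{5}{2}, LT = xy.
f_3 = -xy - 2y^{2} + 4, LT = xy.

S(f_1,f_2): lcm = xy. S = 3y^{2} - \tfrac{1}{12}x - \tfrac{11}{3}y + \tfrac{5}{6}.
  leading term y^{2}: no divisor's leading term divides it; move 3y^{2} to the remainder.
  leading term x: subtract (-\tfrac{1}{12})·f_1 from -\tfrac{1}{12}x - \tfrac{11}{3}y + \tfrac{5}{6} → -\tfrac{41}{12}y + \tfrac{5}{12}
  leading term y: no divisor's leading term divides it; move -\tfrac{41}{12}y to the remainder.
  leading term 1: no divisor's leading term divides it; move \tfrac{5}{12} to the remainder.
  remainder 3y^{2} - \tfrac{41}{12}y + \tfrac{5}{12} ≠ 0; add h_4 = 3y^{2} - \tfrac{41}{12}y + \tfrac{5}{12} to the basis.

S(f_1,f_3): lcm = xy. S = y^{2} - 5y + 4.
  leading term y^{2}: subtract (\tfrac{1}{3})·h_4 from y^{2} - 5y + 4 → -\tfrac{139}{36}y + \tfrac{139}{36}
  leading term y: no divisor's leading term divides it; move -\tfrac{139}{36}y to the remainder.
  leading term 1: no divisor's leading term divides it; move \tfrac{139}{36} to the remainder.
  remainder -\tfrac{139}{36}y + \tfrac{139}{36} ≠ 0; add h_5 = -\tfrac{139}{36}y + \tfrac{139}{36} to the basis.

S(f_2,f_3): lcm = xy. S = -2y^{2} + \tfrac{1}{12}x - \tfrac{4}{3}y + \tfrac{19}{6}.
  leading term y^{2}: subtract (-\tfrac{2}{3})·h_4 from -2y^{2} + \tfrac{1}{12}x - \tfrac{4}{3}y + \tfrac{19}{6} → \tfrac{1}{12}x - \tfrac{65}{18}y + \tfrac{31}{9}
  leading term x: subtract (\tfrac{1}{12})·f_1 from \tfrac{1}{12}x - \tfrac{65}{18}y + \tfrac{31}{9} → -\tfrac{139}{36}y + \tfrac{139}{36}
  leading term y: subtract (1)·h_5 from -\tfrac{139}{36}y + \tfrac{139}{36} → 0
  remainder 0.

S(f_1,h_4): leading monomials are coprime, so the S-polynomial reduces to 0 (Buchberger's first criterion).
S(f_2,h_4): lcm = xy^{2}. S = \tfrac{11}{9}xy - \tfrac{4}{3}y^{2} - \tfrac{5}{36}x - \tfrac{5}{6}y.
  leading term xy: subtract (\tfrac{11}{9}y)·f_1 from \tfrac{11}{9}xy - \tfrac{4}{3}y^{2} - \tfrac{5}{36}x - \tfrac{5}{6}y → -5y^{2} - \tfrac{5}{36}x + \tfrac{95}{18}y
  leading term y^{2}: subtract (-\tfrac{5}{3})·h_4 from -5y^{2} - \tfrac{5}{36}x + \tfrac{95}{18}y → -\tfrac{5}{36}x - \tfrac{5}{12}y + \tfrac{25}{36}
  leading term x: subtract (-\tfrac{5}{36})·f_1 from -\tfrac{5}{36}x - \tfrac{5}{12}y + \tfrac{25}{36} → 0
  remainder 0.

S(f_3,h_4): lcm = xy^{2}. S = 2y^{3} + \tfrac{41}{36}xy - \tfrac{5}{36}x - 4y.
  leading term y^{3}: subtract (\tfrac{2}{3}y)·h_4 from 2y^{3} + \tfrac{41}{36}xy - \tfrac{5}{36}x - 4y → \tfrac{41}{36}xy + \tfrac{41}{18}y^{2} - \tfrac{5}{36}x - \tfrac{77}{18}y
  leading term xy: subtract (\tfrac{41}{36}y)·f_1 from \tfrac{41}{36}xy + \tfrac{41}{18}y^{2} - \tfrac{5}{36}x - \tfrac{77}{18}y → -\tfrac{41}{36}y^{2} - \tfrac{5}{36}x + \tfrac{17}{12}y
  leading term y^{2}: subtract (-\tfrac{41}{108})·h_4 from -\tfrac{41}{36}y^{2} - \tfrac{5}{36}x + \tfrac{17}{12}y → -\tfrac{5}{36}x + \tfrac{155}{1296}y + \tfrac{205}{1296}
  leading term x: subtract (-\tfrac{5}{36})·f_1 from -\tfrac{5}{36}x + \tfrac{155}{1296}y + \tfrac{205}{1296} → \tfrac{695}{1296}y - \tfrac{695}{1296}
  leading term y: subtract (-\tfrac{5}{36})·h_5 from \tfrac{695}{1296}y - \tfrac{695}{1296} → 0
  remainder 0.

S(f_1,h_5): leading monomials are coprime, so the S-polynomial reduces to 0 (Buchberger's first criterion).
S(f_2,h_5): lcm = xy. S = \tfrac{13}{12}x - \tfrac{4}{3}y - \tfrac{5}{6}.
  leading term x: subtract (\tfrac{13}{12})·f_1 from \tfrac{13}{12}x - \tfrac{4}{3}y - \tfrac{5}{6} → -\tfrac{55}{12}y + \tfrac{55}{12}
  leading term y: subtract (\tfrac{165}{139})·h_5 from -\tfrac{55}{12}y + \tfrac{55}{12} → 0
  remainder 0.

S(f_3,h_5): lcm = xy. S = 2y^{2} + x - 4.
  leading term y^{2}: subtract (\tfrac{2}{3})·h_4 from 2y^{2} + x - 4 → x + \tfrac{41}{18}y - \tfrac{77}{18}
  leading term x: subtract (1)·f_1 from x + \tfrac{41}{18}y - \tfrac{77}{18} → -\tfrac{13}{18}y + \tfrac{13}{18}
  leading term y: subtract (\tfrac{26}{139})·h_5 from -\tfrac{13}{18}y + \tfrac{13}{18} → 0
  remainder 0.

S(h_4,h_5): lcm = y^{2}. S = -\tfrac{5}{36}y + \tfrac{5}{36}.
  leading term y: subtract (\tfrac{5}{139})·h_5 from -\tfrac{5}{36}y + \tfrac{5}{36} → 0
  remainder 0.

Every S-polynomial of the final basis reduces to 0, so we have a Gröbner basis.
Inter-reduce: drop elements whose leading term is divisible by another's, tail-reduce, and make monic.
Reduced Gröbner basis: {x - 2, y - 1}.
Label its elements g_1 = x - 2, g_2 = y - 1.

Reduce p = -4xy - \tfrac{3}{4}x - y + \tfrac{17}{2} modulo G:
  leading term xy: subtract (-4y)·g_1 from -4xy - \tfrac{3}{4}x - y + \tfrac{17}{2} → -\tfrac{3}{4}x - 9y + \tfrac{17}{2}
  leading term x: subtract (-\tfrac{3}{4})·g_1 from -\tfrac{3}{4}x - 9y + \tfrac{17}{2} → -9y + 7
  leading term y: subtract (-9)·g_2 from -9y + 7 → -2
  leading term 1: no divisor's leading term divides it; move -2 to the remainder.
  normal form = -2.
The normal form is nonzero, so p ∉ I. Since p minus its normal form lies in I, I + (p) = I + (r) where r = -2; decide whether this ideal is the whole ring.
Here r = -2 is a nonzero constant, hence a unit: 1 ∈ I + (p), the Gröbner basis of I + (p) is {1}, and the enlarged system has no common solution — adjoining p is inconsistent.

Adjoining -4xy - \tfrac{3}{4}x - y + \tfrac{17}{2} makes the ideal the whole ring: the system is inconsistent.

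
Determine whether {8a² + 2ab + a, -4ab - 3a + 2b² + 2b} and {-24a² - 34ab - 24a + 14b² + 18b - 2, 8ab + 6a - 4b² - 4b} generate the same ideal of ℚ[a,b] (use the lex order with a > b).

Two ideals are equal iff their reduced Gröbner bases coincide (the reduced basis is unique for a fixed ordering).
Buchberger on the first generating set:
f_1 = 8a² + 2ab + a, LT = a².
f_2 = -4ab - 3a + 2b² + 2b, LT = ab.

S(f_1,f_2): lcm = a²b. S = -¾a² + ¾ab² + ⅝ab.
  leading term a²: subtract (-3/32)·f_1 from -¾a² + ¾ab² + ⅝ab → ¾ab² + 13/16ab + 3/32a
  leading term ab²: subtract (-3/16b)·f_2 from ¾ab² + 13/16ab + 3/32a → ¼ab + 3/32a + ⅜b³ + ⅜b²
  leading term ab: subtract (-1/16)·f_2 from ¼ab + 3/32a + ⅜b³ + ⅜b² → -3/32a + ⅜b³ + ½b² + ⅛b
  leading term a: no divisor's leading term divides it; move -3/32a to the remainder.
  leading term b³: no divisor's leading term divides it; move ⅜b³ to the remainder.
  leading term b²: no divisor's leading term divides it; move ½b² to the remainder.
  leading term b: no divisor's leading term divides it; move ⅛b to the remainder.
  remainder -3/32a + ⅜b³ + ½b² + ⅛b ≠ 0; add g_3 = -3/32a + ⅜b³ + ½b² + ⅛b to the basis.

S(f_1,g_3): lcm = a². S = 4ab³ + 16/3ab² + 19/12ab + ⅛a.
  leading term ab³: subtract (-b²)·f_2 from 4ab³ + 16/3ab² + 19/12ab + ⅛a → 7/3ab² + 19/12ab + ⅛a + 2b⁴ + 2b³
  leading term ab²: subtract (-7/12b)·f_2 from 7/3ab² + 19/12ab + ⅛a + 2b⁴ + 2b³ → -⅙ab + ⅛a + 2b⁴ + 19/6b³ + 7/6b²
  leading term ab: subtract (1/24)·f_2 from -⅙ab + ⅛a + 2b⁴ + 19/6b³ + 7/6b² → ¼a + 2b⁴ + 19/6b³ + 13/12b² - 1/12b
  leading term a: subtract (-8/3)·g_3 from ¼a + 2b⁴ + 19/6b³ + 13/12b² - 1/12b → 2b⁴ + 25/6b³ + 29/12b² + ¼b
  leading term b⁴: no divisor's leading term divides it; move 2b⁴ to the remainder.
  leading term b³: no divisor's leading term divides it; move 25/6b³ to the remainder.
  leading term b²: no divisor's leading term divides it; move 29/12b² to the remainder.
  leading term b: no divisor's leading term divides it; move ¼b to the remainder.
  remainder 2b⁴ + 25/6b³ + 29/12b² + ¼b ≠ 0; add g_4 = 2b⁴ + 25/6b³ + 29/12b² + ¼b to the basis.

The other S-polynomials (S(f_2,g_3), S(f_1,g_4), S(f_2,g_4), S(g_3,g_4)) all reduce to 0 modulo the current basis, so we have a Gröbner basis.
Inter-reduce: drop elements whose leading term is divisible by another's, tail-reduce, and make monic.
Reduced Gröbner basis: {a - 4b³ - 16/3b² - 4/3b, b⁴ + 25/12b³ + 29/24b² + ⅛b}.

Buchberger on the second generating set:
h_1 = -24a² - 34ab - 24a + 14b² + 18b - 2, LT = a².
h_2 = 8ab + 6a - 4b² - 4b, LT = ab.

S(h_1,h_2): lcm = a²b. S = -¾a² + 23/12ab² + 3/2ab - 7/12b³ - ¾b² + 1/12b.
  leading term a²: subtract (1/32)·h_1 from -¾a² + 23/12ab² + 3/2ab - 7/12b³ - ¾b² + 1/12b → 23/12ab² + 41/16ab + ¾a - 7/12b³ - 19/16b² - 23/48b + 1/16
  leading term ab²: subtract (23/96b)·h_2 from 23/12ab² + 41/16ab + ¾a - 7/12b³ - 19/16b² - 23/48b + 1/16 → 9/8ab + ¾a + ⅜b³ - 11/48b² - 23/48b + 1/16
  leading term ab: subtract (9/64)·h_2 from 9/8ab + ¾a + ⅜b³ - 11/48b² - 23/48b + 1/16 → -3/32a + ⅜b³ + ⅓b² + 1/12b + 1/16
  leading term a: no divisor's leading term divides it; move -3/32a to the remainder.
  leading term b³: no divisor's leading term divides it; move ⅜b³ to the remainder.
  leading term b²: no divisor's leading term divides it; move ⅓b² to the remainder.
  leading term b: no divisor's leading term divides it; move 1/12b to the remainder.
  leading term 1: no divisor's leading term divides it; move 1/16 to the remainder.
  remainder -3/32a + ⅜b³ + ⅓b² + 1/12b + 1/16 ≠ 0; add k_3 = -3/32a + ⅜b³ + ⅓b² + 1/12b + 1/16 to the basis.

S(h_1,k_3): lcm = a². S = 4ab³ + 32/9ab² + 83/36ab + 5/3a - 7/12b² - ¾b + 1/12.
  leading term ab³: subtract (½b²)·h_2 from 4ab³ + 32/9ab² + 83/36ab + 5/3a - 7/12b² - ¾b + 1/12 → 5/9ab² + 83/36ab + 5/3a + 2b⁴ + 2b³ - 7/12b² - ¾b + 1/12
  leading term ab²: subtract (5/72b)·h_2 from 5/9ab² + 83/36ab + 5/3a + 2b⁴ + 2b³ - 7/12b² - ¾b + 1/12 → 17/9ab + 5/3a + 2b⁴ + 41/18b³ - 11/36b² - ¾b + 1/12
  leading term ab: subtract (17/72)·h_2 from 17/9ab + 5/3a + 2b⁴ + 41/18b³ - 11/36b² - ¾b + 1/12 → ¼a + 2b⁴ + 41/18b³ + 23/36b² + 7/36b + 1/12
  leading term a: subtract (-8/3)·k_3 from ¼a + 2b⁴ + 41/18b³ + 23/36b² + 7/36b + 1/12 → 2b⁴ + 59/18b³ + 55/36b² + 5/12b + ¼
  leading term b⁴: no divisor's leading term divides it; move 2b⁴ to the remainder.
  leading term b³: no divisor's leading term divides it; move 59/18b³ to the remainder.
  leading term b²: no divisor's leading term divides it; move 55/36b² to the remainder.
  leading term b: no divisor's leading term divides it; move 5/12b to the remainder.
  leading term 1: no divisor's leading term divides it; move ¼ to the remainder.
  remainder 2b⁴ + 59/18b³ + 55/36b² + 5/12b + ¼ ≠ 0; add k_4 = 2b⁴ + 59/18b³ + 55/36b² + 5/12b + ¼ to the basis.

The other S-polynomials (S(h_2,k_3), S(h_1,k_4), S(h_2,k_4), S(k_3,k_4)) all reduce to 0 modulo the current basis, so we have a Gröbner basis.
Inter-reduce: drop elements whose leading term is divisible by another's, tail-reduce, and make monic.
Reduced Gröbner basis: {a - 4b³ - 32/9b² - 8/9b - ⅔, b⁴ + 59/36b³ + 55/72b² + 5/24b + ⅛}.

The bases are distinct; the ideals are different.

No, the ideals differ.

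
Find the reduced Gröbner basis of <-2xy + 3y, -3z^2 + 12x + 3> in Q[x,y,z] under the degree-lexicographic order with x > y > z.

G = {xy - 3/2y, z^2 - 4x - 1}

f_1 = -2xy + 3y, LT = xy.
f_2 = -3z^2 + 12x + 3, LT = z^2.

The S-polynomials (S(f_1,f_2)) all reduce to 0 modulo the current basis, so we have a Gröbner basis.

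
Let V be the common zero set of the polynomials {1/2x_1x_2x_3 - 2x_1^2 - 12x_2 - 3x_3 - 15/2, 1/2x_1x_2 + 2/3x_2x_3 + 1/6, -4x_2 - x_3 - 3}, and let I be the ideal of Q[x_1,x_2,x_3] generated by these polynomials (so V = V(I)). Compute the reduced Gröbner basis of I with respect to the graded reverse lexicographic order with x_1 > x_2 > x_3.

G = {x_1^3 + 220/9x_1^2 - 1/9x_3^2 + 7/9x_1 - 4/3x_3 - 191/9, x_3^3 - 12x_1^2 + 3x_3^2 - x_3 + 9, x_1x_3 + 4/3x_3^2 + 3x_1 + 4x_3 - 4/3, x_2 + 1/4x_3 + 3/4}

The reduced Gröbner basis is the canonical form of the ideal for this ordering.

f_1 = 1/2x_1x_2x_3 - 2x_1^2 - 12x_2 - 3x_3 - 15/2, LT = x_1x_2x_3.
f_2 = 1/2x_1x_2 + 2/3x_2x_3 + 1/6, LT = x_1x_2.
f_3 = -4x_2 - x_3 - 3, LT = x_2.

S(f_1,f_2): lcm = x_1x_2x_3. S = -4/3x_2x_3^2 - 4x_1^2 - 24x_2 - 19/3x_3 - 15.
  reduce S modulo (f_1, f_2, f_3):
  remainder 1/3x_3^3 - 4x_1^2 + x_3^2 - 1/3x_3 + 3 ≠ 0; add g_4 = 1/3x_3^3 - 4x_1^2 + x_3^2 - 1/3x_3 + 3 to the basis.

S(f_1,f_3): lcm = x_1x_2x_3. S = -1/4x_1x_3^2 - 4x_1^2 - 3/4x_1x_3 - 24x_2 - 6x_3 - 15.
  reduce S modulo (f_1, f_2, f_3, g_4):
  remainder -1/4x_1x_3^2 - 4x_1^2 - 3/4x_1x_3 + 3 ≠ 0; add g_5 = -1/4x_1x_3^2 - 4x_1^2 - 3/4x_1x_3 + 3 to the basis.

S(f_2,f_3): lcm = x_1x_2. S = -1/4x_1x_3 + 4/3x_2x_3 - 3/4x_1 + 1/3.
  reduce S modulo (f_1, f_2, f_3, g_4, g_5):
  remainder -1/4x_1x_3 - 1/3x_3^2 - 3/4x_1 - x_3 + 1/3 ≠ 0; add g_6 = -1/4x_1x_3 - 1/3x_3^2 - 3/4x_1 - x_3 + 1/3 to the basis.

S(g_4,g_5): lcm = x_1x_3^3. S = -12x_1^3 - 16x_1^2x_3 - x_1x_3 + 9x_1 + 12x_3.
  reduce S modulo (f_1, f_2, f_3, g_4, g_5, g_6):
  remainder -12x_1^3 - 880/3x_1^2 + 4/3x_3^2 - 28/3x_1 + 16x_3 + 764/3 ≠ 0; add g_7 = -12x_1^3 - 880/3x_1^2 + 4/3x_3^2 - 28/3x_1 + 16x_3 + 764/3 to the basis.

The other S-polynomials (S(f_1,g_4), S(f_2,g_4), S(f_3,g_4), S(f_1,g_5), S(f_2,g_5), S(f_3,g_5), S(f_1,g_6), S(f_2,g_6), S(f_3,g_6), S(g_4,g_6), S(g_5,g_6), S(f_1,g_7), S(f_2,g_7), S(f_3,g_7), S(g_4,g_7), S(g_5,g_7), S(g_6,g_7)) all reduce to 0 modulo the current basis, so we have a Gröbner basis.
Inter-reduce: drop elements whose leading term is divisible by another's, tail-reduce, and make monic.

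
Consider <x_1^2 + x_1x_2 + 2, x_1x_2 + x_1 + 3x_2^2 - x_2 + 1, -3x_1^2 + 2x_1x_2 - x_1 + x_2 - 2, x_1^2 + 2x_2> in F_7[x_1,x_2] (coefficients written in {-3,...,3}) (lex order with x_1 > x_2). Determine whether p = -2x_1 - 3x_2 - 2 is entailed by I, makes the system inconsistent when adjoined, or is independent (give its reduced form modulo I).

First compute the reduced Gröbner basis of I by Buchberger's algorithm.
f_1 = x_1^2 + x_1x_2 + 2, LT = x_1^2.
f_2 = x_1x_2 + x_1 + 3x_2^2 - x_2 + 1, LT = x_1x_2.
f_3 = -3x_1^2 + 2x_1x_2 - x_1 + x_2 - 2, LT = x_1^2.
f_4 = x_1^2 + 2x_2, LT = x_1^2.

S(f_1,f_2): lcm = x_1^2x_2. S = -x_1^2 - 2x_1x_2^2 + x_1x_2 - x_1 + 2x_2.
  leading term x_1^2: subtract (-1)·f_1 from -x_1^2 - 2x_1x_2^2 + x_1x_2 - x_1 + 2x_2 → -2x_1x_2^2 + 2x_1x_2 - x_1 + 2x_2 + 2
  leading term x_1x_2^2: subtract (-2x_2)·f_2 from -2x_1x_2^2 + 2x_1x_2 - x_1 + 2x_2 + 2 → -3x_1x_2 - x_1 - x_2^3 - 2x_2^2 - 3x_2 + 2
  leading term x_1x_2: subtract (-3)·f_2 from -3x_1x_2 - x_1 - x_2^3 - 2x_2^2 - 3x_2 + 2 → 2x_1 - x_2^3 + x_2 - 2
  leading term x_1: no divisor's leading term divides it; move 2x_1 to the remainder.
  leading term x_2^3: no divisor's leading term divides it; move -x_2^3 to the remainder.
  leading term x_2: no divisor's leading term divides it; move x_2 to the remainder.
  leading term 1: no divisor's leading term divides it; move -2 to the remainder.
  remainder 2x_1 - x_2^3 + x_2 - 2 ≠ 0; add h_5 = 2x_1 - x_2^3 + x_2 - 2 to the basis.

S(f_1,f_3): lcm = x_1^2. S = -3x_1x_2 + 2x_1 - 2x_2 - 1.
  leading term x_1x_2: subtract (-3)·f_2 from -3x_1x_2 + 2x_1 - 2x_2 - 1 → -2x_1 + 2x_2^2 + 2x_2 + 2
  leading term x_1: subtract (-1)·h_5 from -2x_1 + 2x_2^2 + 2x_2 + 2 → -x_2^3 + 2x_2^2 + 3x_2
  leading term x_2^3: no divisor's leading term divides it; move -x_2^3 to the remainder.
  leading term x_2^2: no divisor's leading term divides it; move 2x_2^2 to the remainder.
  leading term x_2: no divisor's leading term divides it; move 3x_2 to the remainder.
  remainder -x_2^3 + 2x_2^2 + 3x_2 ≠ 0; add h_6 = -x_2^3 + 2x_2^2 + 3x_2 to the basis.

S(f_1,f_4): lcm = x_1^2. S = x_1x_2 - 2x_2 + 2.
  leading term x_1x_2: subtract (1)·f_2 from x_1x_2 - 2x_2 + 2 → -x_1 - 3x_2^2 - x_2 + 1
  leading term x_1: subtract (3)·h_5 from -x_1 - 3x_2^2 - x_2 + 1 → 3x_2^3 - 3x_2^2 + 3x_2
  leading term x_2^3: subtract (-3)·h_6 from 3x_2^3 - 3x_2^2 + 3x_2 → 3x_2^2 - 2x_2
  leading term x_2^2: no divisor's leading term divides it; move 3x_2^2 to the remainder.
  leading term x_2: no divisor's leading term divides it; move -2x_2 to the remainder.
  remainder 3x_2^2 - 2x_2 ≠ 0; add h_7 = 3x_2^2 - 2x_2 to the basis.

S(f_2,f_3): lcm = x_1^2x_2. S = x_1^2 - x_1x_2^2 + x_1x_2 + x_1 - 2x_2^2 - 3x_2.
  leading term x_1^2: subtract (1)·f_1 from x_1^2 - x_1x_2^2 + x_1x_2 + x_1 - 2x_2^2 - 3x_2 → -x_1x_2^2 + x_1 - 2x_2^2 - 3x_2 - 2
  leading term x_1x_2^2: subtract (-x_2)·f_2 from -x_1x_2^2 + x_1 - 2x_2^2 - 3x_2 - 2 → x_1x_2 + x_1 + 3x_2^3 - 3x_2^2 - 2x_2 - 2
  leading term x_1x_2: subtract (1)·f_2 from x_1x_2 + x_1 + 3x_2^3 - 3x_2^2 - 2x_2 - 2 → 3x_2^3 + x_2^2 - x_2 - 3
  leading term x_2^3: subtract (-3)·h_6 from 3x_2^3 + x_2^2 - x_2 - 3 → x_2 - 3
  leading term x_2: no divisor's leading term divides it; move x_2 to the remainder.
  leading term 1: no divisor's leading term divides it; move -3 to the remainder.
  remainder x_2 - 3 ≠ 0; add h_8 = x_2 - 3 to the basis.

The other S-polynomials (S(f_2,f_4), S(f_3,f_4), S(f_1,h_5), S(f_2,h_5), S(f_3,h_5), S(f_4,h_5), S(f_1,h_6), S(f_2,h_6), S(f_3,h_6), S(f_4,h_6), S(h_5,h_6), S(f_1,h_7), S(f_2,h_7), S(f_3,h_7), S(f_4,h_7), S(h_5,h_7), S(h_6,h_7), S(f_1,h_8), S(f_2,h_8), S(f_3,h_8), S(f_4,h_8), S(h_5,h_8), S(h_6,h_8), S(h_7,h_8)) all reduce to 0 modulo the current basis, so we have a Gröbner basis.
Inter-reduce: drop elements whose leading term is divisible by another's, tail-reduce, and make monic.
Reduced Gröbner basis: {x_1 + 1, x_2 - 3}.
Label its elements g_1 = x_1 + 1, g_2 = x_2 - 3.

Reduce p = -2x_1 - 3x_2 - 2 modulo G:
  leading term x_1: subtract (-2)·g_1 from -2x_1 - 3x_2 - 2 → -3x_2
  leading term x_2: subtract (-3)·g_2 from -3x_2 → -2
  leading term 1: no divisor's leading term divides it; move -2 to the remainder.
  normal form = -2.
The normal form is nonzero, so p ∉ I. Since p minus its normal form lies in I, I + (p) = I + (r) where r = -2; decide whether this ideal is the whole ring.
Here r = -2 is a nonzero constant, hence a unit: 1 ∈ I + (p), the Gröbner basis of I + (p) is {1}, and the enlarged system has no common solution — adjoining p is inconsistent.

Adjoining -2x_1 - 3x_2 - 2 makes the ideal the whole ring: the system is inconsistent.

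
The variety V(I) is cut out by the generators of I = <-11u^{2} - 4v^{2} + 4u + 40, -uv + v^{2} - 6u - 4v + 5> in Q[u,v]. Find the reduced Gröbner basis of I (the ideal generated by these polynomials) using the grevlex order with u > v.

f_1 = -11u^{2} - 4v^{2} + 4u + 40, LT = u^{2}.
f_2 = -uv + v^{2} - 6u - 4v + 5, LT = uv.

S(f_1,f_2): lcm = u^{2}v. S = uv^{2} + \tfrac{4}{11}v^{3} - 6u^{2} - \tfrac{48}{11}uv + 5u - \tfrac{40}{11}v.
  leading term uv^{2}: subtract (-v)·f_2 from uv^{2} + \tfrac{4}{11}v^{3} - 6u^{2} - \tfrac{48}{11}uv + 5u - \tfrac{40}{11}v → \tfrac{15}{11}v^{3} - 6u^{2} - \tfrac{114}{11}uv - 4v^{2} + 5u + \tfrac{15}{11}v
  leading term v^{3}: no divisor's leading term divides it; move \tfrac{15}{11}v^{3} to the remainder.
  leading term u^{2}: subtract (\tfrac{6}{11})·f_1 from -6u^{2} - \tfrac{114}{11}uv - 4v^{2} + 5u + \tfrac{15}{11}v → -\tfrac{114}{11}uv - \tfrac{20}{11}v^{2} + \tfrac{31}{11}u + \tfrac{15}{11}v - \tfrac{240}{11}
  leading term uv: subtract (\tfrac{114}{11})·f_2 from -\tfrac{114}{11}uv - \tfrac{20}{11}v^{2} + \tfrac{31}{11}u + \tfrac{15}{11}v - \tfrac{240}{11} → -\tfrac{134}{11}v^{2} + 65u + \tfrac{471}{11}v - \tfrac{810}{11}
  leading term v^{2}: no divisor's leading term divides it; move -\tfrac{134}{11}v^{2} to the remainder.
  leading term u: no divisor's leading term divides it; move 65u to the remainder.
  leading term v: no divisor's leading term divides it; move \tfrac{471}{11}v to the remainder.
  leading term 1: no divisor's leading term divides it; move -\tfrac{810}{11} to the remainder.
  remainder \tfrac{15}{11}v^{3} - \tfrac{134}{11}v^{2} + 65u + \tfrac{471}{11}v - \tfrac{810}{11} ≠ 0; add g_3 = \tfrac{15}{11}v^{3} - \tfrac{134}{11}v^{2} + 65u + \tfrac{471}{11}v - \tfrac{810}{11} to the basis.

The other S-polynomials (S(f_1,g_3), S(f_2,g_3)) all reduce to 0 modulo the current basis, so we have a Gröbner basis.

G = {v^{3} - \tfrac{134}{15}v^{2} + \tfrac{143}{3}u + \tfrac{157}{5}v - 54, u^{2} + \tfrac{4}{11}v^{2} - \tfrac{4}{11}u - \tfrac{40}{11}, uv - v^{2} + 6u + 4v - 5}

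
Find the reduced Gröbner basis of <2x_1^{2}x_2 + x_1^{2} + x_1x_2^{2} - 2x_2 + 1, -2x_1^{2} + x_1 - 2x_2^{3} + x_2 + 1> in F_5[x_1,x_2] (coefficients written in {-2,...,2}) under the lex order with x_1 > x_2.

G = {x_1^{2} + 2x_1 + x_2^{3} + 2x_2 + 2, x_1x_2 + 2x_1 + 2x_2^{6} - 2x_2^{5} - x_2^{3} + x_2^{2} + 1, x_2^{7} - 2x_2^{6} + x_2^{5} - 2x_2^{4} - x_2^{3} - x_2^{2} + 2x_2}

f_1 = 2x_1^{2}x_2 + x_1^{2} + x_1x_2^{2} - 2x_2 + 1, LT = x_1^{2}x_2.
f_2 = -2x_1^{2} + x_1 - 2x_2^{3} + x_2 + 1, LT = x_1^{2}.

S(f_1,f_2): lcm = x_1^{2}x_2. S = -2x_1^{2} - 2x_1x_2^{2} - 2x_1x_2 - x_2^{4} - 2x_2^{2} + 2x_2 - 2.
  leading term x_1^{2}: subtract (1)·f_2 from -2x_1^{2} - 2x_1x_2^{2} - 2x_1x_2 - x_2^{4} - 2x_2^{2} + 2x_2 - 2 → -2x_1x_2^{2} - 2x_1x_2 - x_1 - x_2^{4} + 2x_2^{3} - 2x_2^{2} + x_2 + 2
  leading term x_1x_2^{2}: no divisor's leading term divides it; move -2x_1x_2^{2} to the remainder.
  leading term x_1x_2: no divisor's leading term divides it; move -2x_1x_2 to the remainder.
  leading term x_1: no divisor's leading term divides it; move -x_1 to the remainder.
  leading term x_2^{4}: no divisor's leading term divides it; move -x_2^{4} to the remainder.
  leading term x_2^{3}: no divisor's leading term divides it; move 2x_2^{3} to the remainder.
  leading term x_2^{2}: no divisor's leading term divides it; move -2x_2^{2} to the remainder.
  leading term x_2: no divisor's leading term divides it; move x_2 to the remainder.
  leading term 1: no divisor's leading term divides it; move 2 to the remainder.
  remainder -2x_1x_2^{2} - 2x_1x_2 - x_1 - x_2^{4} + 2x_2^{3} - 2x_2^{2} + x_2 + 2 ≠ 0; add g_3 = -2x_1x_2^{2} - 2x_1x_2 - x_1 - x_2^{4} + 2x_2^{3} - 2x_2^{2} + x_2 + 2 to the basis.

S(f_1,g_3): lcm = x_1^{2}x_2^{2}. S = 2x_1^{2}x_2 + 2x_1^{2} + 2x_1x_2^{4} - x_1x_2^{3} - x_1x_2^{2} - 2x_1x_2 + x_1 - x_2^{2} - 2x_2.
  leading term x_1^{2}x_2: subtract (1)·f_1 from 2x_1^{2}x_2 + 2x_1^{2} + 2x_1x_2^{4} - x_1x_2^{3} - x_1x_2^{2} - 2x_1x_2 + x_1 - x_2^{2} - 2x_2 → x_1^{2} + 2x_1x_2^{4} - x_1x_2^{3} - 2x_1x_2^{2} - 2x_1x_2 + x_1 - x_2^{2} - 1
  leading term x_1^{2}: subtract (2)·f_2 from x_1^{2} + 2x_1x_2^{4} - x_1x_2^{3} - 2x_1x_2^{2} - 2x_1x_2 + x_1 - x_2^{2} - 1 → 2x_1x_2^{4} - x_1x_2^{3} - 2x_1x_2^{2} - 2x_1x_2 - x_1 - x_2^{3} - x_2^{2} - 2x_2 + 2
  leading term x_1x_2^{4}: subtract (-x_2^{2})·g_3 from 2x_1x_2^{4} - x_1x_2^{3} - 2x_1x_2^{2} - 2x_1x_2 - x_1 - x_2^{3} - x_2^{2} - 2x_2 + 2 → 2x_1x_2^{3} + 2x_1x_2^{2} - 2x_1x_2 - x_1 - x_2^{6} + 2x_2^{5} - 2x_2^{4} + x_2^{2} - 2x_2 + 2
  leading term x_1x_2^{3}: subtract (-x_2)·g_3 from 2x_1x_2^{3} + 2x_1x_2^{2} - 2x_1x_2 - x_1 - x_2^{6} + 2x_2^{5} - 2x_2^{4} + x_2^{2} - 2x_2 + 2 → 2x_1x_2 - x_1 - x_2^{6} + x_2^{5} - 2x_2^{3} + 2x_2^{2} + 2
  leading term x_1x_2: no divisor's leading term divides it; move 2x_1x_2 to the remainder.
  leading term x_1: no divisor's leading term divides it; move -x_1 to the remainder.
  leading term x_2^{6}: no divisor's leading term divides it; move -x_2^{6} to the remainder.
  leading term x_2^{5}: no divisor's leading term divides it; move x_2^{5} to the remainder.
  leading term x_2^{3}: no divisor's leading term divides it; move -2x_2^{3} to the remainder.
  leading term x_2^{2}: no divisor's leading term divides it; move 2x_2^{2} to the remainder.
  leading term 1: no divisor's leading term divides it; move 2 to the remainder.
  remainder 2x_1x_2 - x_1 - x_2^{6} + x_2^{5} - 2x_2^{3} + 2x_2^{2} + 2 ≠ 0; add g_4 = 2x_1x_2 - x_1 - x_2^{6} + x_2^{5} - 2x_2^{3} + 2x_2^{2} + 2 to the basis.

S(f_1,g_4): lcm = x_1^{2}x_2. S = x_1^{2} - 2x_1x_2^{6} + 2x_1x_2^{5} + x_1x_2^{3} + 2x_1x_2^{2} - x_1 - x_2 - 2.
  leading term x_1^{2}: subtract (2)·f_2 from x_1^{2} - 2x_1x_2^{6} + 2x_1x_2^{5} + x_1x_2^{3} + 2x_1x_2^{2} - x_1 - x_2 - 2 → -2x_1x_2^{6} + 2x_1x_2^{5} + x_1x_2^{3} + 2x_1x_2^{2} + 2x_1 - x_2^{3} + 2x_2 + 1
  leading term x_1x_2^{6}: subtract (x_2^{4})·g_3 from -2x_1x_2^{6} + 2x_1x_2^{5} + x_1x_2^{3} + 2x_1x_2^{2} + 2x_1 - x_2^{3} + 2x_2 + 1 → -x_1x_2^{5} + x_1x_2^{4} + x_1x_2^{3} + 2x_1x_2^{2} + 2x_1 + x_2^{8} - 2x_2^{7} + 2x_2^{6} - x_2^{5} - 2x_2^{4} - x_2^{3} + 2x_2 + 1
  leading term x_1x_2^{5}: subtract (-2x_2^{3})·g_3 from -x_1x_2^{5} + x_1x_2^{4} + x_1x_2^{3} + 2x_1x_2^{2} + 2x_1 + x_2^{8} - 2x_2^{7} + 2x_2^{6} - x_2^{5} - 2x_2^{4} - x_2^{3} + 2x_2 + 1 → 2x_1x_2^{4} - x_1x_2^{3} + 2x_1x_2^{2} + 2x_1 + x_2^{8} + x_2^{7} + x_2^{6} - 2x_2^{3} + 2x_2 + 1
  leading term x_1x_2^{4}: subtract (-x_2^{2})·g_3 from 2x_1x_2^{4} - x_1x_2^{3} + 2x_1x_2^{2} + 2x_1 + x_2^{8} + x_2^{7} + x_2^{6} - 2x_2^{3} + 2x_2 + 1 → 2x_1x_2^{3} + x_1x_2^{2} + 2x_1 + x_2^{8} + x_2^{7} + 2x_2^{5} - 2x_2^{4} - x_2^{3} + 2x_2^{2} + 2x_2 + 1
  leading term x_1x_2^{3}: subtract (-x_2)·g_3 from 2x_1x_2^{3} + x_1x_2^{2} + 2x_1 + x_2^{8} + x_2^{7} + 2x_2^{5} - 2x_2^{4} - x_2^{3} + 2x_2^{2} + 2x_2 + 1 → -x_1x_2^{2} - x_1x_2 + 2x_1 + x_2^{8} + x_2^{7} + x_2^{5} + 2x_2^{3} - 2x_2^{2} - x_2 + 1
  leading term x_1x_2^{2}: subtract (-2)·g_3 from -x_1x_2^{2} - x_1x_2 + 2x_1 + x_2^{8} + x_2^{7} + x_2^{5} + 2x_2^{3} - 2x_2^{2} - x_2 + 1 → x_2^{8} + x_2^{7} + x_2^{5} - 2x_2^{4} + x_2^{3} - x_2^{2} + x_2
  leading term x_2^{8}: no divisor's leading term divides it; move x_2^{8} to the remainder.
  leading term x_2^{7}: no divisor's leading term divides it; move x_2^{7} to the remainder.
  leading term x_2^{5}: no divisor's leading term divides it; move x_2^{5} to the remainder.
  leading term x_2^{4}: no divisor's leading term divides it; move -2x_2^{4} to the remainder.
  leading term x_2^{3}: no divisor's leading term divides it; move x_2^{3} to the remainder.
  leading term x_2^{2}: no divisor's leading term divides it; move -x_2^{2} to the remainder.
  leading term x_2: no divisor's leading term divides it; move x_2 to the remainder.
  remainder x_2^{8} + x_2^{7} + x_2^{5} - 2x_2^{4} + x_2^{3} - x_2^{2} + x_2 ≠ 0; add g_5 = x_2^{8} + x_2^{7} + x_2^{5} - 2x_2^{4} + x_2^{3} - x_2^{2} + x_2 to the basis.

S(g_3,g_4): lcm = x_1x_2^{2}. S = -x_1x_2 - 2x_1 - 2x_2^{7} + 2x_2^{6} - x_2^{4} - 2x_2^{3} + x_2^{2} + x_2 - 1.
  leading term x_1x_2: subtract (2)·g_4 from -x_1x_2 - 2x_1 - 2x_2^{7} + 2x_2^{6} - x_2^{4} - 2x_2^{3} + x_2^{2} + x_2 - 1 → -2x_2^{7} - x_2^{6} - 2x_2^{5} - x_2^{4} + 2x_2^{3} + 2x_2^{2} + x_2
  leading term x_2^{7}: no divisor's leading term divides it; move -2x_2^{7} to the remainder.
  leading term x_2^{6}: no divisor's leading term divides it; move -x_2^{6} to the remainder.
  leading term x_2^{5}: no divisor's leading term divides it; move -2x_2^{5} to the remainder.
  leading term x_2^{4}: no divisor's leading term divides it; move -x_2^{4} to the remainder.
  leading term x_2^{3}: no divisor's leading term divides it; move 2x_2^{3} to the remainder.
  leading term x_2^{2}: no divisor's leading term divides it; move 2x_2^{2} to the remainder.
  leading term x_2: no divisor's leading term divides it; move x_2 to the remainder.
  remainder -2x_2^{7} - x_2^{6} - 2x_2^{5} - x_2^{4} + 2x_2^{3} + 2x_2^{2} + x_2 ≠ 0; add g_6 = -2x_2^{7} - x_2^{6} - 2x_2^{5} - x_2^{4} + 2x_2^{3} + 2x_2^{2} + x_2 to the basis.

The other S-polynomials (S(f_2,g_3), S(f_2,g_4), S(f_1,g_5), S(f_2,g_5), S(g_3,g_5), S(g_4,g_5), S(f_1,g_6), S(f_2,g_6), S(g_3,g_6), S(g_4,g_6), S(g_5,g_6)) all reduce to 0 modulo the current basis, so we have a Gröbner basis.
Inter-reduce: drop elements whose leading term is divisible by another's, tail-reduce, and make monic.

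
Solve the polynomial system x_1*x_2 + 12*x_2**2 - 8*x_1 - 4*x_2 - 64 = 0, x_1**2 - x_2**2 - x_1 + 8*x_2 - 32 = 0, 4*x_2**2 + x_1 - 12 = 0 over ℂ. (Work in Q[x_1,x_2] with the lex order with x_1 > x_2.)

Compute a lex Gröbner basis by Buchberger's algorithm.
f_1 = x_1*x_2 - 8*x_1 + 12*x_2**2 - 4*x_2 - 64, LT = x_1*x_2.
f_2 = x_1**2 - x_1 - x_2**2 + 8*x_2 - 32, LT = x_1**2.
f_3 = x_1 + 4*x_2**2 - 12, LT = x_1.

S(f_1,f_2): lcm = x_1**2*x_2. S = -8*x_1**2 + 12*x_1*x_2**2 - 3*x_1*x_2 - 64*x_1 + x_2**3 - 8*x_2**2 + 32*x_2.
  leading term x_1**2: subtract (-8)·f_2 from -8*x_1**2 + 12*x_1*x_2**2 - 3*x_1*x_2 - 64*x_1 + x_2**3 - 8*x_2**2 + 32*x_2 → 12*x_1*x_2**2 - 3*x_1*x_2 - 72*x_1 + x_2**3 - 16*x_2**2 + 96*x_2 - 256
  leading term x_1*x_2**2: subtract (12*x_2)·f_1 from 12*x_1*x_2**2 - 3*x_1*x_2 - 72*x_1 + x_2**3 - 16*x_2**2 + 96*x_2 - 256 → 93*x_1*x_2 - 72*x_1 - 143*x_2**3 + 32*x_2**2 + 864*x_2 - 256
  leading term x_1*x_2: subtract (93)·f_1 from 93*x_1*x_2 - 72*x_1 - 143*x_2**3 + 32*x_2**2 + 864*x_2 - 256 → 672*x_1 - 143*x_2**3 - 1084*x_2**2 + 1236*x_2 + 5696
  leading term x_1: subtract (672)·f_3 from 672*x_1 - 143*x_2**3 - 1084*x_2**2 + 1236*x_2 + 5696 → -143*x_2**3 - 3772*x_2**2 + 1236*x_2 + 13760
  leading term x_2**3: no divisor's leading term divides it; move -143*x_2**3 to the remainder.
  leading term x_2**2: no divisor's leading term divides it; move -3772*x_2**2 to the remainder.
  leading term x_2: no divisor's leading term divides it; move 1236*x_2 to the remainder.
  leading term 1: no divisor's leading term divides it; move 13760 to the remainder.
  remainder -143*x_2**3 - 3772*x_2**2 + 1236*x_2 + 13760 ≠ 0; add h_4 = -143*x_2**3 - 3772*x_2**2 + 1236*x_2 + 13760 to the basis.

S(f_1,f_3): lcm = x_1*x_2. S = -8*x_1 - 4*x_2**3 + 12*x_2**2 + 8*x_2 - 64.
  leading term x_1: subtract (-8)·f_3 from -8*x_1 - 4*x_2**3 + 12*x_2**2 + 8*x_2 - 64 → -4*x_2**3 + 44*x_2**2 + 8*x_2 - 160
  leading term x_2**3: subtract (4/143)·h_4 from -4*x_2**3 + 44*x_2**2 + 8*x_2 - 160 → 21380/143*x_2**2 - 3800/143*x_2 - 77920/143
  leading term x_2**2: no divisor's leading term divides it; move 21380/143*x_2**2 to the remainder.
  leading term x_2: no divisor's leading term divides it; move -3800/143*x_2 to the remainder.
  leading term 1: no divisor's leading term divides it; move -77920/143 to the remainder.
  remainder 21380/143*x_2**2 - 3800/143*x_2 - 77920/143 ≠ 0; add h_5 = 21380/143*x_2**2 - 3800/143*x_2 - 77920/143 to the basis.

S(f_2,f_3): lcm = x_1**2. S = -4*x_1*x_2**2 + 11*x_1 - x_2**2 + 8*x_2 - 32.
  leading term x_1*x_2**2: subtract (-4*x_2)·f_1 from -4*x_1*x_2**2 + 11*x_1 - x_2**2 + 8*x_2 - 32 → -32*x_1*x_2 + 11*x_1 + 48*x_2**3 - 17*x_2**2 - 248*x_2 - 32
  leading term x_1*x_2: subtract (-32)·f_1 from -32*x_1*x_2 + 11*x_1 + 48*x_2**3 - 17*x_2**2 - 248*x_2 - 32 → -245*x_1 + 48*x_2**3 + 367*x_2**2 - 376*x_2 - 2080
  leading term x_1: subtract (-245)·f_3 from -245*x_1 + 48*x_2**3 + 367*x_2**2 - 376*x_2 - 2080 → 48*x_2**3 + 1347*x_2**2 - 376*x_2 - 5020
  leading term x_2**3: subtract (-48/143)·h_4 from 48*x_2**3 + 1347*x_2**2 - 376*x_2 - 5020 → 11565/143*x_2**2 + 5560/143*x_2 - 57380/143
  leading term x_2**2: subtract (2313/4276)·h_5 from 11565/143*x_2**2 + 5560/143*x_2 - 57380/143 → 56930/1069*x_2 - 113860/1069
  leading term x_2: no divisor's leading term divides it; move 56930/1069*x_2 to the remainder.
  leading term 1: no divisor's leading term divides it; move -113860/1069 to the remainder.
  remainder 56930/1069*x_2 - 113860/1069 ≠ 0; add h_6 = 56930/1069*x_2 - 113860/1069 to the basis.

The other S-polynomials (S(f_1,h_4), S(f_2,h_4), S(f_3,h_4), S(f_1,h_5), S(f_2,h_5), S(f_3,h_5), S(h_4,h_5), S(f_1,h_6), S(f_2,h_6), S(f_3,h_6), S(h_4,h_6), S(h_5,h_6)) all reduce to 0 modulo the current basis, so we have a Gröbner basis.
Inter-reduce: drop elements whose leading term is divisible by another's, tail-reduce, and make monic.
Reduced Gröbner basis: {x_1 + 4, x_2 - 2}.

Elimination: the polynomial x_2 - 2 lies in the elimination ideal for x_2, so x_2 ∈ {2}. For each such x_2, the remaining basis elements (now univariate) give the rest of the solution.
  x_2 = 2: the earlier basis element becomes x_1 + 4 = 0, giving x_1 = -4 — point (-4, 2).

{(-4, 2)}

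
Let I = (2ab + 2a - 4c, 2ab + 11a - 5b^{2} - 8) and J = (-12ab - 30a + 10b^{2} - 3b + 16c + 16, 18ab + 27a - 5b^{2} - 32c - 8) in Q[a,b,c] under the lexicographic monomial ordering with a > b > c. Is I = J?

No, the ideals differ.

Since reduced Gröbner bases are canonical representatives of ideals under a given ordering, it suffices to compute and compare them.
Buchberger on the first generating set:
f_1 = 2ab + 2a - 4c, LT = ab.
f_2 = 2ab + 11a - 5b^{2} - 8, LT = ab.

S(f_1,f_2): lcm = ab. S = -\tfrac{9}{2}a + \tfrac{5}{2}b^{2} - 2c + 4.
  reduce S modulo (f_1, f_2):
  remainder -\tfrac{9}{2}a + \tfrac{5}{2}b^{2} - 2c + 4 ≠ 0; add g_3 = -\tfrac{9}{2}a + \tfrac{5}{2}b^{2} - 2c + 4 to the basis.

S(f_1,g_3): lcm = ab. S = a + \tfrac{5}{9}b^{3} - \tfrac{4}{9}bc + \tfrac{8}{9}b - 2c.
  reduce S modulo (f_1, f_2, g_3):
  remainder \tfrac{5}{9}b^{3} + \tfrac{5}{9}b^{2} - \tfrac{4}{9}bc + \tfrac{8}{9}b - \tfrac{22}{9}c + \tfrac{8}{9} ≠ 0; add g_4 = \tfrac{5}{9}b^{3} + \tfrac{5}{9}b^{2} - \tfrac{4}{9}bc + \tfrac{8}{9}b - \tfrac{22}{9}c + \tfrac{8}{9} to the basis.

The other S-polynomials (S(f_2,g_3), S(f_1,g_4), S(f_2,g_4), S(g_3,g_4)) all reduce to 0 modulo the current basis, so we have a Gröbner basis.
Inter-reduce: drop elements whose leading term is divisible by another's, tail-reduce, and make monic.
Reduced Gröbner basis: {a - \tfrac{5}{9}b^{2} + \tfrac{4}{9}c - \tfrac{8}{9}, b^{3} + b^{2} - \tfrac{4}{5}bc + \tfrac{8}{5}b - \tfrac{22}{5}c + \tfrac{8}{5}}.

Buchberger on the second generating set:
h_1 = -12ab - 30a + 10b^{2} - 3b + 16c + 16, LT = ab.
h_2 = 18ab + 27a - 5b^{2} - 32c - 8, LT = ab.

S(h_1,h_2): lcm = ab. S = a - \tfrac{5}{9}b^{2} + \tfrac{1}{4}b + \tfrac{4}{9}c - \tfrac{8}{9}.
  reduce S modulo (h_1, h_2):
  remainder a - \tfrac{5}{9}b^{2} + \tfrac{1}{4}b + \tfrac{4}{9}c - \tfrac{8}{9} ≠ 0; add k_3 = a - \tfrac{5}{9}b^{2} + \tfrac{1}{4}b + \tfrac{4}{9}c - \tfrac{8}{9} to the basis.

S(h_1,k_3): lcm = ab. S = \tfrac{5}{2}a + \tfrac{5}{9}b^{3} - \tfrac{13}{12}b^{2} - \tfrac{4}{9}bc + \tfrac{41}{36}b - \tfrac{4}{3}c - \tfrac{4}{3}.
  reduce S modulo (h_1, h_2, k_3):
  remainder \tfrac{5}{9}b^{3} + \tfrac{11}{36}b^{2} - \tfrac{4}{9}bc + \tfrac{37}{72}b - \tfrac{22}{9}c + \tfrac{8}{9} ≠ 0; add k_4 = \tfrac{5}{9}b^{3} + \tfrac{11}{36}b^{2} - \tfrac{4}{9}bc + \tfrac{37}{72}b - \tfrac{22}{9}c + \tfrac{8}{9} to the basis.

The other S-polynomials (S(h_2,k_3), S(h_1,k_4), S(h_2,k_4), S(k_3,k_4)) all reduce to 0 modulo the current basis, so we have a Gröbner basis.
Inter-reduce: drop elements whose leading term is divisible by another's, tail-reduce, and make monic.
Reduced Gröbner basis: {a - \tfrac{5}{9}b^{2} + \tfrac{1}{4}b + \tfrac{4}{9}c - \tfrac{8}{9}, b^{3} + \tfrac{11}{20}b^{2} - \tfrac{4}{5}bc + \tfrac{37}{40}b - \tfrac{22}{5}c + \tfrac{8}{5}}.

The bases are distinct; the ideals are different.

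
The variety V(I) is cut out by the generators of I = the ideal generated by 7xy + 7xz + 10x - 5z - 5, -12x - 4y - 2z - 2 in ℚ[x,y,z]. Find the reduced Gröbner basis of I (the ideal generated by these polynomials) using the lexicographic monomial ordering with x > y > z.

G = {x + ⅓y + ⅙z + ⅙, y² + 3/2yz + 27/14y + ½z² + 47/14z + 20/7}

f_1 = 7xy + 7xz + 10x - 5z - 5, LT = xy.
f_2 = -12x - 4y - 2z - 2, LT = x.

S(f_1,f_2): lcm = xy. S = xz + 10/7x - ⅓y² - ⅙yz - ⅙y - 5/7z - 5/7.
  leading term xz: subtract (-1/12z)·f_2 from xz + 10/7x - ⅓y² - ⅙yz - ⅙y - 5/7z - 5/7 → 10/7x - ⅓y² - ½yz - ⅙y - ⅙z² - 37/42z - 5/7
  leading term x: subtract (-5/42)·f_2 from 10/7x - ⅓y² - ½yz - ⅙y - ⅙z² - 37/42z - 5/7 → -⅓y² - ½yz - 9/14y - ⅙z² - 47/42z - 20/21
  leading term y²: no divisor's leading term divides it; move -⅓y² to the remainder.
  leading term yz: no divisor's leading term divides it; move -½yz to the remainder.
  leading term y: no divisor's leading term divides it; move -9/14y to the remainder.
  leading term z²: no divisor's leading term divides it; move -⅙z² to the remainder.
  leading term z: no divisor's leading term divides it; move -47/42z to the remainder.
  leading term 1: no divisor's leading term divides it; move -20/21 to the remainder.
  remainder -⅓y² - ½yz - 9/14y - ⅙z² - 47/42z - 20/21 ≠ 0; add g_3 = -⅓y² - ½yz - 9/14y - ⅙z² - 47/42z - 20/21 to the basis.

The other S-polynomials (S(f_1,g_3), S(f_2,g_3)) all reduce to 0 modulo the current basis, so we have a Gröbner basis.
Inter-reduce: drop elements whose leading term is divisible by another's, tail-reduce, and make monic.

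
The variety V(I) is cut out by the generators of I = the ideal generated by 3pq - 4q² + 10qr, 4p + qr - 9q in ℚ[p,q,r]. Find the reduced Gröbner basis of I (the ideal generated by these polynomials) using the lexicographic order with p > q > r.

f_1 = 3pq - 4q² + 10qr, LT = pq.
f_2 = 4p + qr - 9q, LT = p.

S(f_1,f_2): lcm = pq. S = -¼q²r + 11/12q² + 10/3qr.
  reduce S modulo (f_1, f_2):
  remainder -¼q²r + 11/12q² + 10/3qr ≠ 0; add g_3 = -¼q²r + 11/12q² + 10/3qr to the basis.

The other S-polynomials (S(f_1,g_3), S(f_2,g_3)) all reduce to 0 modulo the current basis, so we have a Gröbner basis.
Inter-reduce: drop elements whose leading term is divisible by another's, tail-reduce, and make monic.

G = {p + ¼qr - 9/4q, q²r - 11/3q² - 40/3qr}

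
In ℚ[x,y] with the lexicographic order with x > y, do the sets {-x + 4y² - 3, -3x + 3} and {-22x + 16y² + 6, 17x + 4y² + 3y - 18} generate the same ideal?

No, the ideals differ.

Equality of ideals is decidable: compute both reduced Gröbner bases (unique for the ordering) and check whether they agree.
Buchberger on the first generating set:
f_1 = -x + 4y² - 3, LT = x.
f_2 = -3x + 3, LT = x.

S(f_1,f_2): lcm = x. S = -4y² + 4.
  leading term y²: no divisor's leading term divides it; move -4y² to the remainder.
  leading term 1: no divisor's leading term divides it; move 4 to the remainder.
  remainder -4y² + 4 ≠ 0; add g_3 = -4y² + 4 to the basis.

The other S-polynomials (S(f_1,g_3), S(f_2,g_3)) all reduce to 0 modulo the current basis, so we have a Gröbner basis.
Inter-reduce: drop elements whose leading term is divisible by another's, tail-reduce, and make monic.
Reduced Gröbner basis: {x - 1, y² - 1}.

Buchberger on the second generating set:
h_1 = -22x + 16y² + 6, LT = x.
h_2 = 17x + 4y² + 3y - 18, LT = x.

S(h_1,h_2): lcm = x. S = -180/187y² - 3/17y + 147/187.
  leading term y²: no divisor's leading term divides it; move -180/187y² to the remainder.
  leading term y: no divisor's leading term divides it; move -3/17y to the remainder.
  leading term 1: no divisor's leading term divides it; move 147/187 to the remainder.
  remainder -180/187y² - 3/17y + 147/187 ≠ 0; add k_3 = -180/187y² - 3/17y + 147/187 to the basis.

The other S-polynomials (S(h_1,k_3), S(h_2,k_3)) all reduce to 0 modulo the current basis, so we have a Gröbner basis.
Inter-reduce: drop elements whose leading term is divisible by another's, tail-reduce, and make monic.
Reduced Gröbner basis: {x + 2/15y - 13/15, y² + 11/60y - 49/60}.

Since the reduced bases disagree, the two ideals are not the same.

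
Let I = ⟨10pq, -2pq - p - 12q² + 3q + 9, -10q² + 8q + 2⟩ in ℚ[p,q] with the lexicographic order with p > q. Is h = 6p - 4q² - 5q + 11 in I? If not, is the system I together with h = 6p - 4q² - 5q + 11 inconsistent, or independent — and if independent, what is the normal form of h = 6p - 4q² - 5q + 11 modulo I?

First compute the reduced Gröbner basis of I by Buchberger's algorithm.
f_1 = 10pq, LT = pq.
f_2 = -2pq - p - 12q² + 3q + 9, LT = pq.
f_3 = -10q² + 8q + 2, LT = q².

S(f_1,f_2): lcm = pq. S = -½p - 6q² + 3/2q + 9/2.
  reduce S modulo (f_1, f_2, f_3):
  remainder -½p - 33/10q + 33/10 ≠ 0; add k_4 = -½p - 33/10q + 33/10 to the basis.

S(f_1,f_3): lcm = pq². S = ⅘pq + ⅕p.
  reduce S modulo (f_1, f_2, f_3, k_4):
  remainder -33/25q + 33/25 ≠ 0; add k_5 = -33/25q + 33/25 to the basis.

The other S-polynomials (S(f_2,f_3), S(f_1,k_4), S(f_2,k_4), S(f_3,k_4), S(f_1,k_5), S(f_2,k_5), S(f_3,k_5), S(k_4,k_5)) all reduce to 0 modulo the current basis, so we have a Gröbner basis.
Inter-reduce: drop elements whose leading term is divisible by another's, tail-reduce, and make monic.
Reduced Gröbner basis: {p, q - 1}.
Label its elements g_1 = p, g_2 = q - 1.

Reduce h = 6p - 4q² - 5q + 11 modulo G:
  leading term p: subtract (6)·g_1 from 6p - 4q² - 5q + 11 → -4q² - 5q + 11
  leading term q²: subtract (-4q)·g_2 from -4q² - 5q + 11 → -9q + 11
  leading term q: subtract (-9)·g_2 from -9q + 11 → 2
  leading term 1: no divisor's leading term divides it; move 2 to the remainder.
  normal form = 2.
The normal form is nonzero, so h ∉ I. Since h minus its normal form lies in I, I + (h) = I + (r) where r = 2; decide whether this ideal is the whole ring.
Here r = 2 is a nonzero constant, hence a unit: 1 ∈ I + (h), the Gröbner basis of I + (h) is {1}, and the enlarged system has no common solution — adjoining h is inconsistent.

The remainder on division by a Gröbner basis is unique — it is the normal form.

Adjoining 6p - 4q² - 5q + 11 makes the ideal the whole ring: the system is inconsistent.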